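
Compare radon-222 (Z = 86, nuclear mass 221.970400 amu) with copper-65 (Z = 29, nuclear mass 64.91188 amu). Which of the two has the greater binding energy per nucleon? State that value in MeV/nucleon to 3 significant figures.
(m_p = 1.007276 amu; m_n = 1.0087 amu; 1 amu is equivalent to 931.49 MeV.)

copper-65; 8.77 MeV/nucleon

radon-222: Σm = 86(1.007276) + 136(1.0087) = 223.808936 amu; Δm = 1.838536 amu; E_B = 1712.6 MeV; E_B/A = 7.714 MeV
copper-65: Σm = 29(1.007276) + 36(1.0087) = 65.524204 amu; Δm = 0.612324 amu; E_B = 570.374 MeV; E_B/A = 8.77498 MeV
copper-65 has the higher binding energy per nucleon, so it is the more tightly bound nucleus.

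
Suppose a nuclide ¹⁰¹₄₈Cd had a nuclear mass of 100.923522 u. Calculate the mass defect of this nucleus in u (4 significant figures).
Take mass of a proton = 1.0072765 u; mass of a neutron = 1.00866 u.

Z = 48, so N = A − Z = 101 − 48 = 53.
Mass of separated nucleons = 48(1.0072765) + 53(1.00866) = 48.3492720 + 53.45898 = 101.8082520 u
Δm = 101.8082520 − 100.923522 = 0.8847300 u

0.8847 u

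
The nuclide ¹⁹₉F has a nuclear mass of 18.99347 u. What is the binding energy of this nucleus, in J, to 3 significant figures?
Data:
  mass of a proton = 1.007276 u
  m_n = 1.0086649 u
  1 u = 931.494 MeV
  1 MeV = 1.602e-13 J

With 9 protons and 10 neutrons (A = 19):
Mass of separated nucleons = 9(1.007276) + 10(1.0086649) = 9.065484 + 10.0866490 = 19.1521330 u
The mass defect is 19.1521330 − 18.99347 = 0.1586630 u.
Binding energy = Δm·c² = 0.1586630 × 931.494 MeV/u = 147.794 MeV
In joules: 147.794 MeV × 1.602e-13 J/MeV = 2.3677e-11 J

2.37e-11 J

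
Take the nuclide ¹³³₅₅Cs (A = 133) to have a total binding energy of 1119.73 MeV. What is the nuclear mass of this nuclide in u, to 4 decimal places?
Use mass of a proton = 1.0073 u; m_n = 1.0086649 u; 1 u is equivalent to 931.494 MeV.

Mass defect = 1119.73 MeV / (931.494 MeV/u) = 1.202080 u
Constituent mass = 55(1.0073) + 78(1.0086649) = 134.0773622 u
Nuclear mass = 134.0773622 − 1.202080 = 132.8752822 u ≈ 132.8753 u (to 4 decimal places)

132.8753 u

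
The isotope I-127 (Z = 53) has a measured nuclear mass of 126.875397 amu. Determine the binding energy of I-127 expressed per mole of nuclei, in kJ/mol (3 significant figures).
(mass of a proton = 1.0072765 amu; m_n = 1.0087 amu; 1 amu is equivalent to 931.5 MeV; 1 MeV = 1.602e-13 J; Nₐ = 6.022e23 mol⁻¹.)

1.04e+11 kJ/mol

Total constituent mass: 53 × 1.0072765 + 74 × 1.0087 = 128.0294545 amu
The mass defect is 128.0294545 − 126.875397 = 1.1540575 amu.
Converting to energy: 1.1540575 amu × 931.5 MeV/amu = 1075.00 MeV
Per nucleus in joules: 1075.00 MeV × 1.602e-13 J/MeV = 1.7222e-10 J
Per mole: 1.7222e-10 J × 6.022e23 mol⁻¹ = 1.0371e+14 J/mol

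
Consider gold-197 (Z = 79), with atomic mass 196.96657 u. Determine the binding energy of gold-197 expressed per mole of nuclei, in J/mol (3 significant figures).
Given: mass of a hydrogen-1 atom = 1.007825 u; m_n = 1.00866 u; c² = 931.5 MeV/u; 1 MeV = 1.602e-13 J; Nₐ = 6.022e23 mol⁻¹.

Z = 79, so N = A − Z = 197 − 79 = 118.
Σm = 79·m(¹H) + 118·m_n = 79.618175 + 119.02188 = 198.640055 u
The mass defect is 198.640055 − 196.96657 = 1.673485 u.
Converting to energy: 1.673485 u × 931.5 MeV/u = 1558.85 MeV
Per nucleus in joules: 1558.85 MeV × 1.602e-13 J/MeV = 2.4973e-10 J
Per mole: 2.4973e-10 J × 6.022e23 mol⁻¹ = 1.5039e+14 J/mol

1.50e+14 J/mol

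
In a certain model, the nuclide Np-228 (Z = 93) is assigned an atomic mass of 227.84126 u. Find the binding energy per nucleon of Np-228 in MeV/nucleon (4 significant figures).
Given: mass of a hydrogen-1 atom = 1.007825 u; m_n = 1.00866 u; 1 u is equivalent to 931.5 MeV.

8.398 MeV/nucleon

Total constituent mass: 93 × 1.007825 + 135 × 1.00866 = 229.896825 u
Mass defect Δm = 229.896825 − 227.84126 = 2.055565 u
Binding energy = Δm·c² = 2.055565 × 931.5 MeV/u = 1914.76 MeV
Dividing by A = 228 gives 8.398 MeV per nucleon.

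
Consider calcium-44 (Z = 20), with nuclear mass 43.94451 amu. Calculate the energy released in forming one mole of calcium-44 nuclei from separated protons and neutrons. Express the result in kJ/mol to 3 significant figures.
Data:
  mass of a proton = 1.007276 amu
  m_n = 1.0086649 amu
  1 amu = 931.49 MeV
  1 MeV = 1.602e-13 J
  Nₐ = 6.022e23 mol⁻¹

Z = 20, so N = A − Z = 44 − 20 = 24.
Mass of separated nucleons = 20(1.007276) + 24(1.0086649) = 20.145520 + 24.2079576 = 44.3534776 amu
The mass defect is 44.3534776 − 43.94451 = 0.4089676 amu.
Binding energy = Δm·c² = 0.4089676 × 931.49 MeV/amu = 380.949 MeV
Per nucleus in joules: 380.949 MeV × 1.602e-13 J/MeV = 6.1028e-11 J
Per mole: 6.1028e-11 J × 6.022e23 mol⁻¹ = 3.6751e+13 J/mol

3.68e+10 kJ/mol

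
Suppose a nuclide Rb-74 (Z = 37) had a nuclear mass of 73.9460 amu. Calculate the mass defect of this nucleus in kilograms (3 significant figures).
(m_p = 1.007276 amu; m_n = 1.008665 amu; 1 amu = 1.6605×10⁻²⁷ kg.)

1.07e-27 kg

Z = 37, so N = A − Z = 74 − 37 = 37.
Mass of separated nucleons = 37(1.007276) + 37(1.008665) = 37.269212 + 37.320605 = 74.589817 amu
Δm = 74.589817 − 73.9460 = 0.643817 amu
In SI units: 0.643817 amu × 1.6605×10⁻²⁷ kg/amu = 1.0691e-27 kg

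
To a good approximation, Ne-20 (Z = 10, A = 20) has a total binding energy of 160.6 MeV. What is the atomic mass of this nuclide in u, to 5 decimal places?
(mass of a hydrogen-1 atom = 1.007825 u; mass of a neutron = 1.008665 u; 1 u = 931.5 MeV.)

19.99249 u

Mass defect = 160.6 MeV / (931.5 MeV/u) = 0.1724101 u
Constituent mass = 10(1.007825) + 10(1.008665) = 20.164900 u
Atomic mass = 20.164900 − 0.1724101 = 19.9924899 u ≈ 19.99249 u (to 5 decimal places)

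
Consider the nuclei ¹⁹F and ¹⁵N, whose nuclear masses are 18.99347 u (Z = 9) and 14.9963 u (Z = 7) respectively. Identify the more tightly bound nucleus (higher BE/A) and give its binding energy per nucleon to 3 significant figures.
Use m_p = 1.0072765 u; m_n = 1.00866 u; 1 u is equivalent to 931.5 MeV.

¹⁹F; 7.78 MeV/nucleon

¹⁹F: Σm = 9(1.0072765) + 10(1.00866) = 19.1520885 u; Δm = 0.1586185 u; E_B = 147.75 MeV; E_B/A = 7.776 MeV
¹⁵N: Σm = 7(1.0072765) + 8(1.00866) = 15.1202155 u; Δm = 0.1239155 u; E_B = 115.43 MeV; E_B/A = 7.695 MeV
¹⁹F has the higher binding energy per nucleon, so it is the more tightly bound nucleus.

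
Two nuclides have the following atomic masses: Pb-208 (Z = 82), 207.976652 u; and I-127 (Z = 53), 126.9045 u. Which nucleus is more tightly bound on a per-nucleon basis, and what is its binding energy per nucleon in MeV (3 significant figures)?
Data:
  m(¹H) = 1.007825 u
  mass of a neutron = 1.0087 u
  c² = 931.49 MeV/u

I-127; 8.46 MeV/nucleon

Pb-208: Σm = 82(1.007825) + 126(1.0087) = 209.737850 u; Δm = 1.761198 u; E_B = 1640.5 MeV; E_B/A = 7.887 MeV
I-127: Σm = 53(1.007825) + 74(1.0087) = 128.058525 u; Δm = 1.154025 u; E_B = 1074.96 MeV; E_B/A = 8.464 MeV
I-127 has the higher binding energy per nucleon, so it is the more tightly bound nucleus.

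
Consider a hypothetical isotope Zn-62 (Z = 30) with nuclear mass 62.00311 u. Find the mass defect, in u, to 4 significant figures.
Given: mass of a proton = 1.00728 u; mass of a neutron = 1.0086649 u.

0.4926 u

Z = 30, so N = A − Z = 62 − 30 = 32.
Σm = 30·m_p + 32·m_n = 30.21840 + 32.2772768 = 62.4956768 u
The mass defect is 62.4956768 − 62.00311 = 0.4925668 u.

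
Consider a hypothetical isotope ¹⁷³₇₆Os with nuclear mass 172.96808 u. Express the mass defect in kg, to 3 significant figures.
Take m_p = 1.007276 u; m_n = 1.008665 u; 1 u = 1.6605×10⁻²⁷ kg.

2.37e-27 kg

With 76 protons and 97 neutrons (A = 173):
Mass of separated nucleons = 76(1.007276) + 97(1.008665) = 76.552976 + 97.840505 = 174.393481 u
Δm = 174.393481 − 172.96808 = 1.425401 u
In SI units: 1.425401 u × 1.6605×10⁻²⁷ kg/u = 2.3669e-27 kg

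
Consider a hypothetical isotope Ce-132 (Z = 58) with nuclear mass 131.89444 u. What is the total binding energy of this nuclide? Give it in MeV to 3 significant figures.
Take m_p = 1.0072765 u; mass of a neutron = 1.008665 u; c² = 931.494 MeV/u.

Total constituent mass: 58 × 1.0072765 + 74 × 1.008665 = 133.0632470 u
The mass defect is 133.0632470 − 131.89444 = 1.1688070 u.
Converting to energy: 1.1688070 u × 931.494 MeV/u = 1088.74 MeV

1090 MeV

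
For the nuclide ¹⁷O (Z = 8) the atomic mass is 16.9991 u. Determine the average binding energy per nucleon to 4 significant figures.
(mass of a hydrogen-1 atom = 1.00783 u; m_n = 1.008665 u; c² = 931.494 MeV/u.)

Mass of separated nucleons = 8(1.00783) + 9(1.008665) = 8.06264 + 9.077985 = 17.140625 u
Δm = 17.140625 − 16.9991 = 0.141525 u
E_B = 0.141525 × 931.494 = 131.830 MeV
Per nucleon: 131.830 / 17 = 7.755 MeV

7.755 MeV/nucleon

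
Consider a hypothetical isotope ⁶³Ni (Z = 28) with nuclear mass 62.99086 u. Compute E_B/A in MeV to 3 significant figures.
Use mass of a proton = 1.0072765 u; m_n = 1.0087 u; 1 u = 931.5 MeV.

7.65 MeV/nucleon

Mass of separated nucleons = 28(1.0072765) + 35(1.0087) = 28.2037420 + 35.3045 = 63.5082420 u
Mass defect Δm = 63.5082420 − 62.99086 = 0.5173820 u
E_B = 0.5173820 × 931.5 = 481.941 MeV
Per nucleon: 481.941 / 63 = 7.650 MeV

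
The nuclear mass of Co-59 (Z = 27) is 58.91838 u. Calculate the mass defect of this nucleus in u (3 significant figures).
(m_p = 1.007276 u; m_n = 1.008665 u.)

0.555 u

With 27 protons and 32 neutrons (A = 59):
Σm = 27·m_p + 32·m_n = 27.196452 + 32.277280 = 59.473732 u
Δm = 59.473732 − 58.91838 = 0.555352 u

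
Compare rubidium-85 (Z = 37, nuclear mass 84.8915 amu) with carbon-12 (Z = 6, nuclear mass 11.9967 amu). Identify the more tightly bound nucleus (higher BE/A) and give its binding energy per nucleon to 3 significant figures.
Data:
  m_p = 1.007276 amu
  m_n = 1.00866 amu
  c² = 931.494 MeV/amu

rubidium-85: Σm = 37(1.007276) + 48(1.00866) = 85.684892 amu; Δm = 0.793392 amu; E_B = 739.04 MeV; E_B/A = 8.6946 MeV
carbon-12: Σm = 6(1.007276) + 6(1.00866) = 12.095616 amu; Δm = 0.098916 amu; E_B = 92.140 MeV; E_B/A = 7.678 MeV
rubidium-85 has the higher binding energy per nucleon, so it is the more tightly bound nucleus.

rubidium-85; 8.69 MeV/nucleon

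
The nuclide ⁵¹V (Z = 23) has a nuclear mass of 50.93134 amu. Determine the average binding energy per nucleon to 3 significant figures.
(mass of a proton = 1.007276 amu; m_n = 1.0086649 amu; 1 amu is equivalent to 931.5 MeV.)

Z = 23, so N = A − Z = 51 − 23 = 28.
Mass of separated nucleons = 23(1.007276) + 28(1.0086649) = 23.167348 + 28.2426172 = 51.4099652 amu
The mass defect is 51.4099652 − 50.93134 = 0.4786252 amu.
E_B = 0.4786252 × 931.5 = 445.839 MeV
Per nucleon: 445.839 / 51 = 8.742 MeV

8.74 MeV/nucleon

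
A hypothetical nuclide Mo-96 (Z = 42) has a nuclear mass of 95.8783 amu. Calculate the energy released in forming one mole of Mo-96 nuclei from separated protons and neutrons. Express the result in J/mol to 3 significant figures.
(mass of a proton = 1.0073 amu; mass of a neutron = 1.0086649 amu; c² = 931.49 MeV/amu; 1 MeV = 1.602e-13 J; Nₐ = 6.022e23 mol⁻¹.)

8.05e+13 J/mol

Mass of separated nucleons = 42(1.0073) + 54(1.0086649) = 42.3066 + 54.4679046 = 96.7745046 amu
Δm = 96.7745046 − 95.8783 = 0.8962046 amu
E_B = 0.8962046 × 931.49 = 834.806 MeV
Per nucleus in joules: 834.806 MeV × 1.602e-13 J/MeV = 1.3374e-10 J
Per mole: 1.3374e-10 J × 6.022e23 mol⁻¹ = 8.0538e+13 J/mol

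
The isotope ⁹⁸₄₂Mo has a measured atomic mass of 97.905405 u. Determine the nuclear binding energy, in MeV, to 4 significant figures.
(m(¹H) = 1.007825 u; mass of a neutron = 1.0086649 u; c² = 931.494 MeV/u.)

846.2 MeV

Σm = 42·m(¹H) + 56·m_n = 42.328650 + 56.4852344 = 98.8138844 u
The mass defect is 98.8138844 − 97.905405 = 0.9084794 u.
Binding energy = Δm·c² = 0.9084794 × 931.494 MeV/u = 846.243 MeV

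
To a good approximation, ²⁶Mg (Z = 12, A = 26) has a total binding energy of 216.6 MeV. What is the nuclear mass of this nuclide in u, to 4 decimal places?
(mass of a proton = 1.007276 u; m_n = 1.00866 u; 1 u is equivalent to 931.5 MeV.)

25.9760 u

Mass defect = 216.6 MeV / (931.5 MeV/u) = 0.232528 u
Constituent mass = 12(1.007276) + 14(1.00866) = 26.208552 u
Nuclear mass = 26.208552 − 0.232528 = 25.976024 u ≈ 25.9760 u (to 4 decimal places)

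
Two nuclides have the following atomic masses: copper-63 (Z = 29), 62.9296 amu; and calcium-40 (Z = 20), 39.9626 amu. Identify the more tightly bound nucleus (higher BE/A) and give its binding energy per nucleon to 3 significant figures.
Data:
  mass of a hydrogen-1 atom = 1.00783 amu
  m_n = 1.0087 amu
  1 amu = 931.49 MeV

copper-63; 8.77 MeV/nucleon

copper-63: Σm = 29(1.00783) + 34(1.0087) = 63.52287 amu; Δm = 0.59327 amu; E_B = 552.63 MeV; E_B/A = 8.772 MeV
calcium-40: Σm = 20(1.00783) + 20(1.0087) = 40.33060 amu; Δm = 0.36800 amu; E_B = 342.79 MeV; E_B/A = 8.570 MeV
copper-63 has the higher binding energy per nucleon, so it is the more tightly bound nucleus.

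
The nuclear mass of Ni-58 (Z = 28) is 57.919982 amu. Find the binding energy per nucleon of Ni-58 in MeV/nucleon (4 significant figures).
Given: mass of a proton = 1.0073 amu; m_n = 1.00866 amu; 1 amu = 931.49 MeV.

8.740 MeV/nucleon

Σm = 28·m_p + 30·m_n = 28.2044 + 30.25980 = 58.46420 amu
Δm = 58.46420 − 57.919982 = 0.544218 amu
Converting to energy: 0.544218 amu × 931.49 MeV/amu = 506.934 MeV
Dividing by A = 58 gives 8.740 MeV per nucleon.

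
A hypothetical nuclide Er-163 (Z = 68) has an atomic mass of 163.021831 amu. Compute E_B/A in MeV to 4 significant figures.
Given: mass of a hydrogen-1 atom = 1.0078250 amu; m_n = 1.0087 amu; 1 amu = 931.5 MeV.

Mass of separated nucleons = 68(1.0078250) + 95(1.0087) = 68.5321000 + 95.8265 = 164.3586000 amu
Mass defect Δm = 164.3586000 − 163.021831 = 1.3367690 amu
E_B = 1.3367690 × 931.5 = 1245.20 MeV
Dividing by A = 163 gives 7.639 MeV per nucleon.

7.639 MeV/nucleon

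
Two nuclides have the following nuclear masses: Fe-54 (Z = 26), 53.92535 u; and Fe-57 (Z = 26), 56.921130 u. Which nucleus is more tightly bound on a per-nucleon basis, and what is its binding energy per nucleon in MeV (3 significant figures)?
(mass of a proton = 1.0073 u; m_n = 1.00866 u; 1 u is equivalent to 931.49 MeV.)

Fe-57; 8.78 MeV/nucleon

Fe-54: Σm = 26(1.0073) + 28(1.00866) = 54.43228 u; Δm = 0.50693 u; E_B = 472.20 MeV; E_B/A = 8.744 MeV
Fe-57: Σm = 26(1.0073) + 31(1.00866) = 57.45826 u; Δm = 0.537130 u; E_B = 500.33 MeV; E_B/A = 8.778 MeV
Fe-57 has the higher binding energy per nucleon, so it is the more tightly bound nucleus.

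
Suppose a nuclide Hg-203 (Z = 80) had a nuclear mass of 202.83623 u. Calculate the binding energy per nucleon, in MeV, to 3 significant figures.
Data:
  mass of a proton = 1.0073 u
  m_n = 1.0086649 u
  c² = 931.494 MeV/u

8.32 MeV/nucleon

Mass of separated nucleons = 80(1.0073) + 123(1.0086649) = 80.5840 + 124.0657827 = 204.6497827 u
The mass defect is 204.6497827 − 202.83623 = 1.8135527 u.
E_B = 1.8135527 × 931.494 = 1689.31 MeV
BE/A = 1689.31 MeV / 203 = 8.322 MeV/nucleon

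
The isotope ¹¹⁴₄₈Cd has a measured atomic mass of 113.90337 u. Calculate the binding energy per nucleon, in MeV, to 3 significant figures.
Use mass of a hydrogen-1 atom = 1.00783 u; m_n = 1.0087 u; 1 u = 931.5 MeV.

With 48 protons and 66 neutrons (A = 114):
Total constituent mass: 48 × 1.00783 + 66 × 1.0087 = 114.95004 u
Δm = 114.95004 − 113.90337 = 1.04667 u
Converting to energy: 1.04667 u × 931.5 MeV/u = 974.973 MeV
Dividing by A = 114 gives 8.552 MeV per nucleon.

8.55 MeV/nucleon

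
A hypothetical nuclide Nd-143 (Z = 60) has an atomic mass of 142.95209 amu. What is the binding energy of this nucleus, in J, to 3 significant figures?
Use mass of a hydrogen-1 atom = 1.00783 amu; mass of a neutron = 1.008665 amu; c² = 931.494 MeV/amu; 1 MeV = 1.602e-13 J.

Total constituent mass: 60 × 1.00783 + 83 × 1.008665 = 144.188995 amu
Δm = 144.188995 − 142.95209 = 1.236905 amu
Binding energy = Δm·c² = 1.236905 × 931.494 MeV/amu = 1152.17 MeV
In joules: 1152.17 MeV × 1.602e-13 J/MeV = 1.8458e-10 J

1.85e-10 J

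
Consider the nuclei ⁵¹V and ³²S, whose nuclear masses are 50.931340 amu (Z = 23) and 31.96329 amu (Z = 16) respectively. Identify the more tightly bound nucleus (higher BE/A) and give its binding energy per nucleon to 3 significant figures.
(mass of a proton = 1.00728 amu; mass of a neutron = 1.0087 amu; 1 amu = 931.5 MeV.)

⁵¹V: Σm = 23(1.00728) + 28(1.0087) = 51.41104 amu; Δm = 0.479700 amu; E_B = 446.84 MeV; E_B/A = 8.762 MeV
³²S: Σm = 16(1.00728) + 16(1.0087) = 32.25568 amu; Δm = 0.29239 amu; E_B = 272.36 MeV; E_B/A = 8.511 MeV
⁵¹V has the higher binding energy per nucleon, so it is the more tightly bound nucleus.

⁵¹V; 8.76 MeV/nucleon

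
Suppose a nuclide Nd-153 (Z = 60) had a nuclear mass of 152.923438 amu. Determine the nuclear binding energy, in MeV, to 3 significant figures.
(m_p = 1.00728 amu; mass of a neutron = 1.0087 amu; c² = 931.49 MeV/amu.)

1230 MeV

Z = 60, so N = A − Z = 153 − 60 = 93.
Mass of separated nucleons = 60(1.00728) + 93(1.0087) = 60.43680 + 93.8091 = 154.24590 amu
The mass defect is 154.24590 − 152.923438 = 1.322462 amu.
Binding energy = Δm·c² = 1.322462 × 931.49 MeV/amu = 1231.86 MeV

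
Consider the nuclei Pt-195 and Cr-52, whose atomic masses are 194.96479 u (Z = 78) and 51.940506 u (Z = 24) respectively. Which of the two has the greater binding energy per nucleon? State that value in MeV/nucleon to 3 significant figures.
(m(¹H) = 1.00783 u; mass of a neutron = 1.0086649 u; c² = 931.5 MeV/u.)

Pt-195: Σm = 78(1.00783) + 117(1.0086649) = 196.6245333 u; Δm = 1.6597433 u; E_B = 1546.05 MeV; E_B/A = 7.928 MeV
Cr-52: Σm = 24(1.00783) + 28(1.0086649) = 52.4305372 u; Δm = 0.4900312 u; E_B = 456.46 MeV; E_B/A = 8.778 MeV
Cr-52 has the higher binding energy per nucleon, so it is the more tightly bound nucleus.

Cr-52; 8.78 MeV/nucleon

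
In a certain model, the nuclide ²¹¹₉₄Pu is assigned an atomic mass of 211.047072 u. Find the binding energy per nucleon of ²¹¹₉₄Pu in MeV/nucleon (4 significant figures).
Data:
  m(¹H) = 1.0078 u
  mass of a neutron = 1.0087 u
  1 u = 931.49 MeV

Z = 94, so N = A − Z = 211 − 94 = 117.
Σm = 94·m(¹H) + 117·m_n = 94.7332 + 118.0179 = 212.7511 u
The mass defect is 212.7511 − 211.047072 = 1.704028 u.
Converting to energy: 1.704028 u × 931.49 MeV/u = 1587.29 MeV
BE/A = 1587.29 MeV / 211 = 7.523 MeV/nucleon

7.523 MeV/nucleon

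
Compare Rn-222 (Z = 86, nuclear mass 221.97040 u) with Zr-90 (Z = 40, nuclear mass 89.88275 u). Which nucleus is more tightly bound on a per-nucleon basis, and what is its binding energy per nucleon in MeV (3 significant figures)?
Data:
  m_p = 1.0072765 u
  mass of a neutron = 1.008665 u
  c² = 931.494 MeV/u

Rn-222: Σm = 86(1.0072765) + 136(1.008665) = 223.8042190 u; Δm = 1.8338190 u; E_B = 1708.2 MeV; E_B/A = 7.6946 MeV
Zr-90: Σm = 40(1.0072765) + 50(1.008665) = 90.7243100 u; Δm = 0.8415600 u; E_B = 783.91 MeV; E_B/A = 8.710 MeV
Zr-90 has the higher binding energy per nucleon, so it is the more tightly bound nucleus.

Zr-90; 8.71 MeV/nucleon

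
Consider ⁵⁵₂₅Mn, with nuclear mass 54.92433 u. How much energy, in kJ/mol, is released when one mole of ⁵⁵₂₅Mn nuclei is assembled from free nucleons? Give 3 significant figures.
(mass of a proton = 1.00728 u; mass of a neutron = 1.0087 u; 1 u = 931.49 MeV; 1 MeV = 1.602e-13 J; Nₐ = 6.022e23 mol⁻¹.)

Total constituent mass: 25 × 1.00728 + 30 × 1.0087 = 55.44300 u
Mass defect Δm = 55.44300 − 54.92433 = 0.51867 u
Binding energy = Δm·c² = 0.51867 × 931.49 MeV/u = 483.136 MeV
Per nucleus in joules: 483.136 MeV × 1.602e-13 J/MeV = 7.7398e-11 J
Per mole: 7.7398e-11 J × 6.022e23 mol⁻¹ = 4.6609e+13 J/mol

4.66e+10 kJ/mol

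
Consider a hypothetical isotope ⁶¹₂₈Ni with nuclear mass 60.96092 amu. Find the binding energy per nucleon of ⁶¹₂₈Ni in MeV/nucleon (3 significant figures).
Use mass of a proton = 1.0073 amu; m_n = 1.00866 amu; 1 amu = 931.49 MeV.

With 28 protons and 33 neutrons (A = 61):
Mass of separated nucleons = 28(1.0073) + 33(1.00866) = 28.2044 + 33.28578 = 61.49018 amu
The mass defect is 61.49018 − 60.96092 = 0.52926 amu.
Converting to energy: 0.52926 amu × 931.49 MeV/amu = 493.000 MeV
BE/A = 493.000 MeV / 61 = 8.082 MeV/nucleon

8.08 MeV/nucleon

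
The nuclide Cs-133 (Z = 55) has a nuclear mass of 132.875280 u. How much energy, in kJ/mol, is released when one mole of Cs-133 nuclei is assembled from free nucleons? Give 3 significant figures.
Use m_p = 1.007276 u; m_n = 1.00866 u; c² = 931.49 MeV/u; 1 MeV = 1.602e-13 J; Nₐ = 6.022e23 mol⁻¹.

1.08e+11 kJ/mol

Σm = 55·m_p + 78·m_n = 55.400180 + 78.67548 = 134.075660 u
The mass defect is 134.075660 − 132.875280 = 1.200380 u.
Converting to energy: 1.200380 u × 931.49 MeV/u = 1118.14 MeV
Per nucleus in joules: 1118.14 MeV × 1.602e-13 J/MeV = 1.7913e-10 J
Per mole: 1.7913e-10 J × 6.022e23 mol⁻¹ = 1.0787e+14 J/mol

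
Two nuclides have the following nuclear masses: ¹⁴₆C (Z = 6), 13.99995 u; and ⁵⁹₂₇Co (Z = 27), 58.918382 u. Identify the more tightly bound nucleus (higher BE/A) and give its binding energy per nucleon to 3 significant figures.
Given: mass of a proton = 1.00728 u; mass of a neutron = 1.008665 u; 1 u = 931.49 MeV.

¹⁴₆C: Σm = 6(1.00728) + 8(1.008665) = 14.113000 u; Δm = 0.113050 u; E_B = 105.305 MeV; E_B/A = 7.522 MeV
⁵⁹₂₇Co: Σm = 27(1.00728) + 32(1.008665) = 59.473840 u; Δm = 0.555458 u; E_B = 517.404 MeV; E_B/A = 8.770 MeV
⁵⁹₂₇Co has the higher binding energy per nucleon, so it is the more tightly bound nucleus.

⁵⁹₂₇Co; 8.77 MeV/nucleon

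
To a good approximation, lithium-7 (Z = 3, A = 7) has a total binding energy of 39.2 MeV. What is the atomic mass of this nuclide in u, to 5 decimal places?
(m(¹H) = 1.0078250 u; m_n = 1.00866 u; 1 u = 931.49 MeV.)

Mass defect = 39.2 MeV / (931.49 MeV/u) = 0.0420831 u
Constituent mass = 3(1.0078250) + 4(1.00866) = 7.0581150 u
Atomic mass = 7.0581150 − 0.0420831 = 7.0160319 u ≈ 7.01603 u (to 5 decimal places)

7.01603 u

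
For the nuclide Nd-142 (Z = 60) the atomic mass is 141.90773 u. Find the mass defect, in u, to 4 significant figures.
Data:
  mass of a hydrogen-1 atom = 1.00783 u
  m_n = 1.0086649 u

1.273 u

The nucleus contains 60 protons and 142 − 60 = 82 neutrons.
Total constituent mass: 60 × 1.00783 + 82 × 1.0086649 = 143.1803218 u
Mass defect Δm = 143.1803218 − 141.90773 = 1.2725918 u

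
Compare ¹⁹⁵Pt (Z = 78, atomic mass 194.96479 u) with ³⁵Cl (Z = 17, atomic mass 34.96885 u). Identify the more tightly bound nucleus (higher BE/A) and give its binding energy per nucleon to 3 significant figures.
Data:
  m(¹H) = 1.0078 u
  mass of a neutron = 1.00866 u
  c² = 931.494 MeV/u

¹⁹⁵Pt: Σm = 78(1.0078) + 117(1.00866) = 196.62162 u; Δm = 1.65683 u; E_B = 1543.3 MeV; E_B/A = 7.914 MeV
³⁵Cl: Σm = 17(1.0078) + 18(1.00866) = 35.28848 u; Δm = 0.31963 u; E_B = 297.73 MeV; E_B/A = 8.507 MeV
³⁵Cl has the higher binding energy per nucleon, so it is the more tightly bound nucleus.

³⁵Cl; 8.51 MeV/nucleon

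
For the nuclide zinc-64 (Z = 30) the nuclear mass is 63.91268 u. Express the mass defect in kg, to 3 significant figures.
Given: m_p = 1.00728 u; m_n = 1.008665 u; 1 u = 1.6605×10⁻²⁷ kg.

9.97e-28 kg

With 30 protons and 34 neutrons (A = 64):
Mass of separated nucleons = 30(1.00728) + 34(1.008665) = 30.21840 + 34.294610 = 64.513010 u
Mass defect Δm = 64.513010 − 63.91268 = 0.600330 u
In SI units: 0.600330 u × 1.6605×10⁻²⁷ kg/u = 9.9685e-28 kg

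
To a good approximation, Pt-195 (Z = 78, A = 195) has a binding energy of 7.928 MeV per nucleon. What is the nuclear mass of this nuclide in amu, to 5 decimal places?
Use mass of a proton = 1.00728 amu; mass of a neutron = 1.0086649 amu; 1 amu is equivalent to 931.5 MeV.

Total binding energy = 195 × 7.928 = 1545.960 MeV
Mass defect = 1545.960 MeV / (931.5 MeV/amu) = 1.6596457 amu
Constituent mass = 78(1.00728) + 117(1.0086649) = 196.5816333 amu
Nuclear mass = 196.5816333 − 1.6596457 = 194.9219876 amu ≈ 194.92199 amu (to 5 decimal places)

194.92199 amu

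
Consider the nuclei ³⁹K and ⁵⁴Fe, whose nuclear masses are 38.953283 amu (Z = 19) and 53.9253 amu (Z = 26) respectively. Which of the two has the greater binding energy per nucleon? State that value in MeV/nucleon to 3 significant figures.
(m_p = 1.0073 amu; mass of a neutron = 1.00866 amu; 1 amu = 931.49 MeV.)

⁵⁴Fe; 8.75 MeV/nucleon

³⁹K: Σm = 19(1.0073) + 20(1.00866) = 39.31190 amu; Δm = 0.358617 amu; E_B = 334.05 MeV; E_B/A = 8.565 MeV
⁵⁴Fe: Σm = 26(1.0073) + 28(1.00866) = 54.43228 amu; Δm = 0.50698 amu; E_B = 472.25 MeV; E_B/A = 8.745 MeV
⁵⁴Fe has the higher binding energy per nucleon, so it is the more tightly bound nucleus.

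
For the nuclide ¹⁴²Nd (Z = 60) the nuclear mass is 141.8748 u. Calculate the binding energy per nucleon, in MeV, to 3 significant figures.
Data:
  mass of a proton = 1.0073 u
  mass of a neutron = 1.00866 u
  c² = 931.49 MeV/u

8.35 MeV/nucleon

With 60 protons and 82 neutrons (A = 142):
Total constituent mass: 60 × 1.0073 + 82 × 1.00866 = 143.14812 u
Mass defect Δm = 143.14812 − 141.8748 = 1.27332 u
Converting to energy: 1.27332 u × 931.49 MeV/u = 1186.08 MeV
Dividing by A = 142 gives 8.353 MeV per nucleon.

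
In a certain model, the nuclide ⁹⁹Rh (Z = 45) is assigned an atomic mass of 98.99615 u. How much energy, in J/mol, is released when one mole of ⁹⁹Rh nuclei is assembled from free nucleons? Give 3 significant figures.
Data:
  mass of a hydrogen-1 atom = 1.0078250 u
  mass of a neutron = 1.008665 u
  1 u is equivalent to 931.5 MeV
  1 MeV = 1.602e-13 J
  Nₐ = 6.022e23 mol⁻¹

Mass of separated nucleons = 45(1.0078250) + 54(1.008665) = 45.3521250 + 54.467910 = 99.8200350 u
The mass defect is 99.8200350 − 98.99615 = 0.8238850 u.
Binding energy = Δm·c² = 0.8238850 × 931.5 MeV/u = 767.449 MeV
Per nucleus in joules: 767.449 MeV × 1.602e-13 J/MeV = 1.2295e-10 J
Per mole: 1.2295e-10 J × 6.022e23 mol⁻¹ = 7.4040e+13 J/mol

7.40e+13 J/mol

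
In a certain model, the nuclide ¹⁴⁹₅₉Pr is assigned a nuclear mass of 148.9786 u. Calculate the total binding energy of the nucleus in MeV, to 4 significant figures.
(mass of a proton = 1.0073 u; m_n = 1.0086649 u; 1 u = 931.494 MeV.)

Z = 59, so N = A − Z = 149 − 59 = 90.
Total constituent mass: 59 × 1.0073 + 90 × 1.0086649 = 150.2105410 u
Mass defect Δm = 150.2105410 − 148.9786 = 1.2319410 u
E_B = 1.2319410 × 931.494 = 1147.55 MeV

1148 MeV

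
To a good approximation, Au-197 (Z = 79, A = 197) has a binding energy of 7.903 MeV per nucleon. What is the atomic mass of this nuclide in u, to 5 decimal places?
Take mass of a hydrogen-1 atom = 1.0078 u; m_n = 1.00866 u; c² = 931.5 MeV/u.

196.96670 u

Total binding energy = 197 × 7.903 = 1556.891 MeV
Mass defect = 1556.891 MeV / (931.5 MeV/u) = 1.6713806 u
Constituent mass = 79(1.0078) + 118(1.00866) = 198.63808 u
Atomic mass = 198.63808 − 1.6713806 = 196.9666994 u ≈ 196.96670 u (to 5 decimal places)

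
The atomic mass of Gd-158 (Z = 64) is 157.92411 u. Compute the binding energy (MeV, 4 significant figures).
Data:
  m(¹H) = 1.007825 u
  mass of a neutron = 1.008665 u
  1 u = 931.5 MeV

1296 MeV

Σm = 64·m(¹H) + 94·m_n = 64.500800 + 94.814510 = 159.315310 u
Δm = 159.315310 − 157.92411 = 1.391200 u
Converting to energy: 1.391200 u × 931.5 MeV/u = 1295.90 MeV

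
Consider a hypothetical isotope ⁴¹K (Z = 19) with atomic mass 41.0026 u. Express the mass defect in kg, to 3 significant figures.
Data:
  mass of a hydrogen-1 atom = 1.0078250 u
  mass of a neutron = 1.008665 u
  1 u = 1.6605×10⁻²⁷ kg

5.59e-28 kg

Mass of separated nucleons = 19(1.0078250) + 22(1.008665) = 19.1486750 + 22.190630 = 41.3393050 u
The mass defect is 41.3393050 − 41.0026 = 0.3367050 u.
In SI units: 0.3367050 u × 1.6605×10⁻²⁷ kg/u = 5.5910e-28 kg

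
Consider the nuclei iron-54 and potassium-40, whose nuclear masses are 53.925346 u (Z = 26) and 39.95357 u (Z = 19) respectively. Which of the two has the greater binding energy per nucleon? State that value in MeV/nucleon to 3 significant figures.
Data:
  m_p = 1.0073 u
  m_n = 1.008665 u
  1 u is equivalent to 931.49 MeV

iron-54: Σm = 26(1.0073) + 28(1.008665) = 54.432420 u; Δm = 0.507074 u; E_B = 472.33 MeV; E_B/A = 8.747 MeV
potassium-40: Σm = 19(1.0073) + 21(1.008665) = 40.320665 u; Δm = 0.367095 u; E_B = 341.95 MeV; E_B/A = 8.549 MeV
iron-54 has the higher binding energy per nucleon, so it is the more tightly bound nucleus.

iron-54; 8.75 MeV/nucleon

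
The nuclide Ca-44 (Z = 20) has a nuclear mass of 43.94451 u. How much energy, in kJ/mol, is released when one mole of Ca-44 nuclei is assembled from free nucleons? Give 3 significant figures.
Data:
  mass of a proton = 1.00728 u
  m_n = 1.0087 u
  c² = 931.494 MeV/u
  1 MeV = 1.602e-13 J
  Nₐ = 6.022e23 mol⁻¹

Z = 20, so N = A − Z = 44 − 20 = 24.
Mass of separated nucleons = 20(1.00728) + 24(1.0087) = 20.14560 + 24.2088 = 44.35440 u
Mass defect Δm = 44.35440 − 43.94451 = 0.40989 u
E_B = 0.40989 × 931.494 = 381.810 MeV
Per nucleus in joules: 381.810 MeV × 1.602e-13 J/MeV = 6.1166e-11 J
Per mole: 6.1166e-11 J × 6.022e23 mol⁻¹ = 3.6834e+13 J/mol

3.68e+10 kJ/mol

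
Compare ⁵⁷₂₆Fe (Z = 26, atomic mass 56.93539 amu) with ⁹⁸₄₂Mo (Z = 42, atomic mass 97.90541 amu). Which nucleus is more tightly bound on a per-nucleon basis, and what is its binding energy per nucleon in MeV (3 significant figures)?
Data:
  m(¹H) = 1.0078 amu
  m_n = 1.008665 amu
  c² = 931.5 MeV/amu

⁵⁷₂₆Fe; 8.76 MeV/nucleon

⁵⁷₂₆Fe: Σm = 26(1.0078) + 31(1.008665) = 57.471415 amu; Δm = 0.536025 amu; E_B = 499.31 MeV; E_B/A = 8.760 MeV
⁹⁸₄₂Mo: Σm = 42(1.0078) + 56(1.008665) = 98.812840 amu; Δm = 0.907430 amu; E_B = 845.27 MeV; E_B/A = 8.625 MeV
⁵⁷₂₆Fe has the higher binding energy per nucleon, so it is the more tightly bound nucleus.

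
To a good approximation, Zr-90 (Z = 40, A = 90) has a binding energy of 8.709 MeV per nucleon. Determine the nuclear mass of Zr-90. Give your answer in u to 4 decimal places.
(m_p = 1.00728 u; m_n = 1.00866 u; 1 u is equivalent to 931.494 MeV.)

Total binding energy = 90 × 8.709 = 783.810 MeV
Mass defect = 783.810 MeV / (931.494 MeV/u) = 0.841455 u
Constituent mass = 40(1.00728) + 50(1.00866) = 90.72420 u
Nuclear mass = 90.72420 − 0.841455 = 89.882745 u ≈ 89.8827 u (to 4 decimal places)

89.8827 u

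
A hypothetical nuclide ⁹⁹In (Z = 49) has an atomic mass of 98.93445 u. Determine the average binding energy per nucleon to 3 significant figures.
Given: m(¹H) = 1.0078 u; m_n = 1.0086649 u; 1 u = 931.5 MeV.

The nucleus contains 49 protons and 99 − 49 = 50 neutrons.
Total constituent mass: 49 × 1.0078 + 50 × 1.0086649 = 99.8154450 u
Δm = 99.8154450 − 98.93445 = 0.8809950 u
Converting to energy: 0.8809950 u × 931.5 MeV/u = 820.647 MeV
Per nucleon: 820.647 / 99 = 8.289 MeV

8.29 MeV/nucleon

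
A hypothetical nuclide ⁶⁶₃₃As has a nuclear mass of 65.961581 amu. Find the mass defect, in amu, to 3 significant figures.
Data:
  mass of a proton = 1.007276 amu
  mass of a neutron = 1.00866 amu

Total constituent mass: 33 × 1.007276 + 33 × 1.00866 = 66.525888 amu
The mass defect is 66.525888 − 65.961581 = 0.564307 amu.

0.564 amu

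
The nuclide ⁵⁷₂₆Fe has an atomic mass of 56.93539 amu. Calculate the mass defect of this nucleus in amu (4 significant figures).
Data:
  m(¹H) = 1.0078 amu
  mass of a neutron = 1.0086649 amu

0.5360 amu

Z = 26, so N = A − Z = 57 − 26 = 31.
Total constituent mass: 26 × 1.0078 + 31 × 1.0086649 = 57.4714119 amu
Δm = 57.4714119 − 56.93539 = 0.5360219 amu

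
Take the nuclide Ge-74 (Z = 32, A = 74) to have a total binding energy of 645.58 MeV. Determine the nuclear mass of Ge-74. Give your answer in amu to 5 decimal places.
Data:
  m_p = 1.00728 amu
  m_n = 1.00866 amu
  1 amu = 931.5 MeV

73.90363 amu

Mass defect = 645.58 MeV / (931.5 MeV/amu) = 0.6930542 amu
Constituent mass = 32(1.00728) + 42(1.00866) = 74.59668 amu
Nuclear mass = 74.59668 − 0.6930542 = 73.9036258 amu ≈ 73.90363 amu (to 5 decimal places)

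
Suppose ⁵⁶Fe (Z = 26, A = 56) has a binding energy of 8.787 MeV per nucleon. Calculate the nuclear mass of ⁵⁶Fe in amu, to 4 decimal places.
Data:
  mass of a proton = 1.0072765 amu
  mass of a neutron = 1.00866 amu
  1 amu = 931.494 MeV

55.9207 amu

Total binding energy = 56 × 8.787 = 492.072 MeV
Mass defect = 492.072 MeV / (931.494 MeV/amu) = 0.528261 amu
Constituent mass = 26(1.0072765) + 30(1.00866) = 56.4489890 amu
Nuclear mass = 56.4489890 − 0.528261 = 55.9207280 amu ≈ 55.9207 amu (to 4 decimal places)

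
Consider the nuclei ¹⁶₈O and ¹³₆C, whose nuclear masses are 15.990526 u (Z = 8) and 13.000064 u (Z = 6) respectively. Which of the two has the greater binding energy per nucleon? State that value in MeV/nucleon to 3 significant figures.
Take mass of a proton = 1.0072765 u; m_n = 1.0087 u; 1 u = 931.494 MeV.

¹⁶₈O; 7.99 MeV/nucleon

¹⁶₈O: Σm = 8(1.0072765) + 8(1.0087) = 16.1278120 u; Δm = 0.1372860 u; E_B = 127.88 MeV; E_B/A = 7.993 MeV
¹³₆C: Σm = 6(1.0072765) + 7(1.0087) = 13.1045590 u; Δm = 0.1044950 u; E_B = 97.336 MeV; E_B/A = 7.487 MeV
¹⁶₈O has the higher binding energy per nucleon, so it is the more tightly bound nucleus.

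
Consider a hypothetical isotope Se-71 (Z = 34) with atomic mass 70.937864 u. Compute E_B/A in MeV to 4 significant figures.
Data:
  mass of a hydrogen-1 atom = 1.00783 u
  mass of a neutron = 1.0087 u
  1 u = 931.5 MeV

Z = 34, so N = A − Z = 71 − 34 = 37.
Total constituent mass: 34 × 1.00783 + 37 × 1.0087 = 71.58812 u
Mass defect Δm = 71.58812 − 70.937864 = 0.650256 u
E_B = 0.650256 × 931.5 = 605.713 MeV
Dividing by A = 71 gives 8.531 MeV per nucleon.

8.531 MeV/nucleon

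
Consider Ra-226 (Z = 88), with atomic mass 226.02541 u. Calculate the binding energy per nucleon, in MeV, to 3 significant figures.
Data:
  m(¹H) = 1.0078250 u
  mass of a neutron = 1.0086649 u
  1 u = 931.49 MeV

Total constituent mass: 88 × 1.0078250 + 138 × 1.0086649 = 227.8843562 u
Mass defect Δm = 227.8843562 − 226.02541 = 1.8589462 u
E_B = 1.8589462 × 931.49 = 1731.59 MeV
Per nucleon: 1731.59 / 226 = 7.662 MeV

7.66 MeV/nucleon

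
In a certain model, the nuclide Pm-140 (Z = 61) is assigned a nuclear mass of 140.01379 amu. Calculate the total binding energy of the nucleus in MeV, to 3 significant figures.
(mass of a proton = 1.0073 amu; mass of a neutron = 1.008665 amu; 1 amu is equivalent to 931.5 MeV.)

1040 MeV

Total constituent mass: 61 × 1.0073 + 79 × 1.008665 = 141.129835 amu
Δm = 141.129835 − 140.01379 = 1.116045 amu
Converting to energy: 1.116045 amu × 931.5 MeV/amu = 1039.60 MeV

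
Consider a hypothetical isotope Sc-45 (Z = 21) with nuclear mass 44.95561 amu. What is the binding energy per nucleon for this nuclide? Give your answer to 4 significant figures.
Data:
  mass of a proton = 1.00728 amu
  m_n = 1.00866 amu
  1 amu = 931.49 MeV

8.386 MeV/nucleon

With 21 protons and 24 neutrons (A = 45):
Total constituent mass: 21 × 1.00728 + 24 × 1.00866 = 45.36072 amu
Δm = 45.36072 − 44.95561 = 0.40511 amu
Converting to energy: 0.40511 amu × 931.49 MeV/amu = 377.356 MeV
Per nucleon: 377.356 / 45 = 8.386 MeV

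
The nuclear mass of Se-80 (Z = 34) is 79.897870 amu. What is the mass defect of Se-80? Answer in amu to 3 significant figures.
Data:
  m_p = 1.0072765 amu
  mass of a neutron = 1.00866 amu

0.748 amu

The nucleus contains 34 protons and 80 − 34 = 46 neutrons.
Σm = 34·m_p + 46·m_n = 34.2474010 + 46.39836 = 80.6457610 amu
Δm = 80.6457610 − 79.897870 = 0.7478910 amu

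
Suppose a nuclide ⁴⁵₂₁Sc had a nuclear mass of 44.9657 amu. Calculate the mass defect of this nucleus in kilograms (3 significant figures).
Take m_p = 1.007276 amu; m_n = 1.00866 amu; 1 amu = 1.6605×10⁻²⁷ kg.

The nucleus contains 21 protons and 45 − 21 = 24 neutrons.
Total constituent mass: 21 × 1.007276 + 24 × 1.00866 = 45.360636 amu
The mass defect is 45.360636 − 44.9657 = 0.394936 amu.
In SI units: 0.394936 amu × 1.6605×10⁻²⁷ kg/amu = 6.5579e-28 kg

6.56e-28 kg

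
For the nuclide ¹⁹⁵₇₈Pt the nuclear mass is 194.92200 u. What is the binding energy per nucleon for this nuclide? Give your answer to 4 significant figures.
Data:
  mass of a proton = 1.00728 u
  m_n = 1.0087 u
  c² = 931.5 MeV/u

The nucleus contains 78 protons and 195 − 78 = 117 neutrons.
Σm = 78·m_p + 117·m_n = 78.56784 + 118.0179 = 196.58574 u
Δm = 196.58574 − 194.92200 = 1.66374 u
Binding energy = Δm·c² = 1.66374 × 931.5 MeV/u = 1549.77 MeV
BE/A = 1549.77 MeV / 195 = 7.948 MeV/nucleon

7.948 MeV/nucleon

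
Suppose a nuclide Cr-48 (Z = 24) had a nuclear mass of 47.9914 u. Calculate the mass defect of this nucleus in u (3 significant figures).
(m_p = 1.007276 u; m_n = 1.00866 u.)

0.391 u

Mass of separated nucleons = 24(1.007276) + 24(1.00866) = 24.174624 + 24.20784 = 48.382464 u
Mass defect Δm = 48.382464 − 47.9914 = 0.391064 u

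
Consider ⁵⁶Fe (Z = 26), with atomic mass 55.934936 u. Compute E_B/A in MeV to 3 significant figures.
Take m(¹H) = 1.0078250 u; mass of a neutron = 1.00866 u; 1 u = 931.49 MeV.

8.79 MeV/nucleon

With 26 protons and 30 neutrons (A = 56):
Total constituent mass: 26 × 1.0078250 + 30 × 1.00866 = 56.4632500 u
The mass defect is 56.4632500 − 55.934936 = 0.5283140 u.
Converting to energy: 0.5283140 u × 931.49 MeV/u = 492.119 MeV
Dividing by A = 56 gives 8.788 MeV per nucleon.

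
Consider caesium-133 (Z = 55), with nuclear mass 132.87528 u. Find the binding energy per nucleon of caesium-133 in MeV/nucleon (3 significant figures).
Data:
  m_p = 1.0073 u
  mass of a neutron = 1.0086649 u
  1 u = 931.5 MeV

8.42 MeV/nucleon

Total constituent mass: 55 × 1.0073 + 78 × 1.0086649 = 134.0773622 u
Mass defect Δm = 134.0773622 − 132.87528 = 1.2020822 u
Binding energy = Δm·c² = 1.2020822 × 931.5 MeV/u = 1119.74 MeV
Per nucleon: 1119.74 / 133 = 8.419 MeV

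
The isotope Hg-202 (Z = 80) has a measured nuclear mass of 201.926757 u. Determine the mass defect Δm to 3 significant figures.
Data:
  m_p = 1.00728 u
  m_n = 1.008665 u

Z = 80, so N = A − Z = 202 − 80 = 122.
Total constituent mass: 80 × 1.00728 + 122 × 1.008665 = 203.639530 u
Mass defect Δm = 203.639530 − 201.926757 = 1.712773 u

1.71 u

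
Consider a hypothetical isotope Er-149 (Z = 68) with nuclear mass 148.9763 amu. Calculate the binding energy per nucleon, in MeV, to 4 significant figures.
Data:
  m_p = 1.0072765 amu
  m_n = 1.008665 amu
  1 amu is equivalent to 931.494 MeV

The nucleus contains 68 protons and 149 − 68 = 81 neutrons.
Total constituent mass: 68 × 1.0072765 + 81 × 1.008665 = 150.1966670 amu
The mass defect is 150.1966670 − 148.9763 = 1.2203670 amu.
E_B = 1.2203670 × 931.494 = 1136.76 MeV
Dividing by A = 149 gives 7.629 MeV per nucleon.

7.629 MeV/nucleon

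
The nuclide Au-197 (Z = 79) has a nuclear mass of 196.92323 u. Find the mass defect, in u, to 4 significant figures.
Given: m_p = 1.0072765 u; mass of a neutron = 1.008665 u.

1.674 u

The nucleus contains 79 protons and 197 − 79 = 118 neutrons.
Σm = 79·m_p + 118·m_n = 79.5748435 + 119.022470 = 198.5973135 u
Δm = 198.5973135 − 196.92323 = 1.6740835 u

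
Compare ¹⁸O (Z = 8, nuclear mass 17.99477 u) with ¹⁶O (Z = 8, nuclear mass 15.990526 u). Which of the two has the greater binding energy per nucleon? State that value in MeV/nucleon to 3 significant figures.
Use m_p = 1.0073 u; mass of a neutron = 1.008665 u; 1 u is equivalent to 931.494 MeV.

¹⁶O; 7.99 MeV/nucleon

¹⁸O: Σm = 8(1.0073) + 10(1.008665) = 18.145050 u; Δm = 0.150280 u; E_B = 139.98 MeV; E_B/A = 7.777 MeV
¹⁶O: Σm = 8(1.0073) + 8(1.008665) = 16.127720 u; Δm = 0.137194 u; E_B = 127.795 MeV; E_B/A = 7.987 MeV
¹⁶O has the higher binding energy per nucleon, so it is the more tightly bound nucleus.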